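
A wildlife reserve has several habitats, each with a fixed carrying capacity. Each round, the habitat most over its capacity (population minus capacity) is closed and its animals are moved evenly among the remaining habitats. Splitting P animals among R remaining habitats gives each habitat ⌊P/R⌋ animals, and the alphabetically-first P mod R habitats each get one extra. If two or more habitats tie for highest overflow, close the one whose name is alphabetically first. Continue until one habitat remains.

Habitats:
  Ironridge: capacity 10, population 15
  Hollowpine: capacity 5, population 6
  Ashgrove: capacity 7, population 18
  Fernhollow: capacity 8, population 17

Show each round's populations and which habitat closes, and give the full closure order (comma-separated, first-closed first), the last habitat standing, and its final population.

Round 1: Ashgrove=18 Fernhollow=17 Hollowpine=6 Ironridge=15 → close Ashgrove (overflow 11)
  18÷3 = 6 each, +1 to first 0
Round 2: Fernhollow=23 Hollowpine=12 Ironridge=21 → close Fernhollow (overflow 15)
  23÷2 = 11 each, +1 to first 1
Round 3: Hollowpine=24 Ironridge=32 → close Ironridge (overflow 22)
  32÷1 = 32 each, +1 to first 0

Closure order: Ashgrove, Fernhollow, Ironridge
Last habitat: Hollowpine with 56 animals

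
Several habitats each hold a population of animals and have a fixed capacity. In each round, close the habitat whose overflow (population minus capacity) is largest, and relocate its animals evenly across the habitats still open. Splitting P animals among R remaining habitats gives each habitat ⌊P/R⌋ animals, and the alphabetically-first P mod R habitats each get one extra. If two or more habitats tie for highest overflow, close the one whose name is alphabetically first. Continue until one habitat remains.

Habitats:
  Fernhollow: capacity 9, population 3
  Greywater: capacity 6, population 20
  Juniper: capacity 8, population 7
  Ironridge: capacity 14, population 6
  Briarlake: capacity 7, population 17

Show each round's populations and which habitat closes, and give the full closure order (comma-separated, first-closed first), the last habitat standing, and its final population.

Closure order: Greywater, Briarlake, Juniper, Fernhollow
Last habitat: Ironridge with 53 animals

Round 1: Briarlake=17 Fernhollow=3 Greywater=20 Ironridge=6 Juniper=7 → close Greywater (overflow 14)
  20÷4 = 5 each, +1 to first 0
Round 2: Briarlake=22 Fernhollow=8 Ironridge=11 Juniper=12 → close Briarlake (overflow 15)
  22÷3 = 7 each, +1 to first 1
Round 3: Fernhollow=16 Ironridge=18 Juniper=19 → close Juniper (overflow 11)
  19÷2 = 9 each, +1 to first 1
Round 4: Fernhollow=26 Ironridge=27 → close Fernhollow (overflow 17)
  26÷1 = 26 each, +1 to first 0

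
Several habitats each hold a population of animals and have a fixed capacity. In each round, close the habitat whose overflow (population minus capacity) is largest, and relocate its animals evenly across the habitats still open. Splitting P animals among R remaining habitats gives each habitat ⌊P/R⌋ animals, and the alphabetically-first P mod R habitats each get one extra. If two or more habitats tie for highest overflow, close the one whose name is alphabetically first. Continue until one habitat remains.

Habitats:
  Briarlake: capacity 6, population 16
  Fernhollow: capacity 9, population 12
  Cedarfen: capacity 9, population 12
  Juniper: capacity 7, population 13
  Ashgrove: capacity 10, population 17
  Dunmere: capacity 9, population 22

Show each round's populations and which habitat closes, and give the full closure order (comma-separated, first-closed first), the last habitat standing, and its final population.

Closure order: Dunmere, Briarlake, Ashgrove, Juniper, Cedarfen
Last habitat: Fernhollow with 92 animals

Round 1: Ashgrove=17 Briarlake=16 Cedarfen=12 Dunmere=22 Fernhollow=12 Juniper=13 → close Dunmere (overflow 13)
  22÷5 = 4 each, +1 to first 2
Round 2: Ashgrove=22 Briarlake=21 Cedarfen=16 Fernhollow=16 Juniper=17 → close Briarlake (overflow 15)
  21÷4 = 5 each, +1 to first 1
Round 3: Ashgrove=28 Cedarfen=21 Fernhollow=21 Juniper=22 → close Ashgrove (overflow 18)
  28÷3 = 9 each, +1 to first 1
Round 4: Cedarfen=31 Fernhollow=30 Juniper=31 → close Juniper (overflow 24)
  31÷2 = 15 each, +1 to first 1
Round 5: Cedarfen=47 Fernhollow=45 → close Cedarfen (overflow 38)
  47÷1 = 47 each, +1 to first 0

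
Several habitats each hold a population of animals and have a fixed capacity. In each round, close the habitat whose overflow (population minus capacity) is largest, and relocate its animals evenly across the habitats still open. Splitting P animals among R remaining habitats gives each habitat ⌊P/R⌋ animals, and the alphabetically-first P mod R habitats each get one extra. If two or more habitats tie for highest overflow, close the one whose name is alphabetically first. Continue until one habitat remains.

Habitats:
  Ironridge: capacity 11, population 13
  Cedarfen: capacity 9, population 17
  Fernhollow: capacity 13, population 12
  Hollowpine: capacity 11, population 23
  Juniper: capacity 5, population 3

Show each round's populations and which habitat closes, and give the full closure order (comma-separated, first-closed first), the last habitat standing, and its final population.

Round 1: Cedarfen=17 Fernhollow=12 Hollowpine=23 Ironridge=13 Juniper=3 → close Hollowpine (overflow 12)
  23÷4 = 5 each, +1 to first 3
Round 2: Cedarfen=23 Fernhollow=18 Ironridge=19 Juniper=8 → close Cedarfen (overflow 14)
  23÷3 = 7 each, +1 to first 2
Round 3: Fernhollow=26 Ironridge=27 Juniper=15 → close Ironridge (overflow 16)
  27÷2 = 13 each, +1 to first 1
Round 4: Fernhollow=40 Juniper=28 → close Fernhollow (overflow 27)
  40÷1 = 40 each, +1 to first 0

Closure order: Hollowpine, Cedarfen, Ironridge, Fernhollow
Last habitat: Juniper with 68 animals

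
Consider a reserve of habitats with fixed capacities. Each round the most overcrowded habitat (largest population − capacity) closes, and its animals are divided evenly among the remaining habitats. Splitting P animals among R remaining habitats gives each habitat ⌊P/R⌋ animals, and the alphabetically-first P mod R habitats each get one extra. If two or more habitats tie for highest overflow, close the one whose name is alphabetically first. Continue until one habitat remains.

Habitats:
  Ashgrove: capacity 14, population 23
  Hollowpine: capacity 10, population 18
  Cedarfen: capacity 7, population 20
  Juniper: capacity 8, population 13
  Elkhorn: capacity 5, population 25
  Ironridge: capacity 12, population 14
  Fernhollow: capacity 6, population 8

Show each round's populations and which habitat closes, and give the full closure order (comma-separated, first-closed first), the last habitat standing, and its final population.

Round 1: Ashgrove=23 Cedarfen=20 Elkhorn=25 Fernhollow=8 Hollowpine=18 Ironridge=14 Juniper=13 → close Elkhorn (overflow 20)
  25÷6 = 4 each, +1 to first 1
Round 2: Ashgrove=28 Cedarfen=24 Fernhollow=12 Hollowpine=22 Ironridge=18 Juniper=17 → close Cedarfen (overflow 17)
  24÷5 = 4 each, +1 to first 4
Round 3: Ashgrove=33 Fernhollow=17 Hollowpine=27 Ironridge=23 Juniper=21 → close Ashgrove (overflow 19)
  33÷4 = 8 each, +1 to first 1
Round 4: Fernhollow=26 Hollowpine=35 Ironridge=31 Juniper=29 → close Hollowpine (overflow 25)
  35÷3 = 11 each, +1 to first 2
Round 5: Fernhollow=38 Ironridge=43 Juniper=40 → close Fernhollow (overflow 32)
  38÷2 = 19 each, +1 to first 0
Round 6: Ironridge=62 Juniper=59 → close Juniper (overflow 51)
  59÷1 = 59 each, +1 to first 0

Closure order: Elkhorn, Cedarfen, Ashgrove, Hollowpine, Fernhollow, Juniper
Last habitat: Ironridge with 121 animals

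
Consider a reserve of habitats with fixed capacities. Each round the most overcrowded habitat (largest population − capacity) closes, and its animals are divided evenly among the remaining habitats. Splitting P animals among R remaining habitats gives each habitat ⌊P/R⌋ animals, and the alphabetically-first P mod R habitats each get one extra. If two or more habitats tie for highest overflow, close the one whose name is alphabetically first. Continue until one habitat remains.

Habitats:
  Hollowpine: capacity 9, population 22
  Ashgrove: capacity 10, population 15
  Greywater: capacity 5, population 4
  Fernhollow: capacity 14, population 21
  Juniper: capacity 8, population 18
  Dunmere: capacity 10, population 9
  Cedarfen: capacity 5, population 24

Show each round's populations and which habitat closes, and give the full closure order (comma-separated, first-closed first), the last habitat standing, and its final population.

Round 1: Ashgrove=15 Cedarfen=24 Dunmere=9 Fernhollow=21 Greywater=4 Hollowpine=22 Juniper=18 → close Cedarfen (overflow 19)
  24÷6 = 4 each, +1 to first 0
Round 2: Ashgrove=19 Dunmere=13 Fernhollow=25 Greywater=8 Hollowpine=26 Juniper=22 → close Hollowpine (overflow 17)
  26÷5 = 5 each, +1 to first 1
Round 3: Ashgrove=25 Dunmere=18 Fernhollow=30 Greywater=13 Juniper=27 → close Juniper (overflow 19)
  27÷4 = 6 each, +1 to first 3
Round 4: Ashgrove=32 Dunmere=25 Fernhollow=37 Greywater=19 → close Fernhollow (overflow 23)
  37÷3 = 12 each, +1 to first 1
Round 5: Ashgrove=45 Dunmere=37 Greywater=31 → close Ashgrove (overflow 35)
  45÷2 = 22 each, +1 to first 1
Round 6: Dunmere=60 Greywater=53 → close Dunmere (overflow 50)
  60÷1 = 60 each, +1 to first 0

Closure order: Cedarfen, Hollowpine, Juniper, Fernhollow, Ashgrove, Dunmere
Last habitat: Greywater with 113 animals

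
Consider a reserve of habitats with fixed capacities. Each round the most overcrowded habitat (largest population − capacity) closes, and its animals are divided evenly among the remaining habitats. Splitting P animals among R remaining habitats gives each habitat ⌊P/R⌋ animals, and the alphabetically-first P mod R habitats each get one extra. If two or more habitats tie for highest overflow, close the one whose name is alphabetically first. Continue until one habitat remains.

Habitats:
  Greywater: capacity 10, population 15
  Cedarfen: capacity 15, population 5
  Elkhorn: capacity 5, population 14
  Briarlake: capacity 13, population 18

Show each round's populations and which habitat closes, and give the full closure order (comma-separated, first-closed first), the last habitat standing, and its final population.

Closure order: Elkhorn, Briarlake, Greywater
Last habitat: Cedarfen with 52 animals

Round 1: Briarlake=18 Cedarfen=5 Elkhorn=14 Greywater=15 → close Elkhorn (overflow 9)
  14÷3 = 4 each, +1 to first 2
Round 2: Briarlake=23 Cedarfen=10 Greywater=19 → close Briarlake (overflow 10)
  23÷2 = 11 each, +1 to first 1
Round 3: Cedarfen=22 Greywater=30 → close Greywater (overflow 20)
  30÷1 = 30 each, +1 to first 0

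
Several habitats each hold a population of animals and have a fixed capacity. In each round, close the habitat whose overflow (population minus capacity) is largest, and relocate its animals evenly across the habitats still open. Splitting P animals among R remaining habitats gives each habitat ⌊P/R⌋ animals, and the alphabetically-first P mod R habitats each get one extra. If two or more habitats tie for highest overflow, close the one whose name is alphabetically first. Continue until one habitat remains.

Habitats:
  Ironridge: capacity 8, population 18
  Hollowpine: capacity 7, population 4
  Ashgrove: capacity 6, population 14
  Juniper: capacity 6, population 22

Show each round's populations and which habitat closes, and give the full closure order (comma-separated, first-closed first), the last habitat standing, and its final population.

Round 1: Ashgrove=14 Hollowpine=4 Ironridge=18 Juniper=22 → close Juniper (overflow 16)
  22÷3 = 7 each, +1 to first 1
Round 2: Ashgrove=22 Hollowpine=11 Ironridge=25 → close Ironridge (overflow 17)
  25÷2 = 12 each, +1 to first 1
Round 3: Ashgrove=35 Hollowpine=23 → close Ashgrove (overflow 29)
  35÷1 = 35 each, +1 to first 0

Closure order: Juniper, Ironridge, Ashgrove
Last habitat: Hollowpine with 58 animals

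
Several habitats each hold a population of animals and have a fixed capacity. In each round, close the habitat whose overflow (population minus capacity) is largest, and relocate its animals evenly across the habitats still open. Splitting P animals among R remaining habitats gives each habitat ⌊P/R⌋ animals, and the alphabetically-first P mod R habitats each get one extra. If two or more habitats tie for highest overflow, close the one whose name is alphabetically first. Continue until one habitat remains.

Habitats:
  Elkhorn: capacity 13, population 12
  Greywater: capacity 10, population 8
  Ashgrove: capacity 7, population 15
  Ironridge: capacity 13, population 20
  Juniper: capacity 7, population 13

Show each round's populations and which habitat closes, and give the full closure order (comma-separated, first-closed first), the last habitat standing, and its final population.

Closure order: Ashgrove, Ironridge, Juniper, Elkhorn
Last habitat: Greywater with 68 animals

Round 1: Ashgrove=15 Elkhorn=12 Greywater=8 Ironridge=20 Juniper=13 → close Ashgrove (overflow 8)
  15÷4 = 3 each, +1 to first 3
Round 2: Elkhorn=16 Greywater=12 Ironridge=24 Juniper=16 → close Ironridge (overflow 11)
  24÷3 = 8 each, +1 to first 0
Round 3: Elkhorn=24 Greywater=20 Juniper=24 → close Juniper (overflow 17)
  24÷2 = 12 each, +1 to first 0
Round 4: Elkhorn=36 Greywater=32 → close Elkhorn (overflow 23)
  36÷1 = 36 each, +1 to first 0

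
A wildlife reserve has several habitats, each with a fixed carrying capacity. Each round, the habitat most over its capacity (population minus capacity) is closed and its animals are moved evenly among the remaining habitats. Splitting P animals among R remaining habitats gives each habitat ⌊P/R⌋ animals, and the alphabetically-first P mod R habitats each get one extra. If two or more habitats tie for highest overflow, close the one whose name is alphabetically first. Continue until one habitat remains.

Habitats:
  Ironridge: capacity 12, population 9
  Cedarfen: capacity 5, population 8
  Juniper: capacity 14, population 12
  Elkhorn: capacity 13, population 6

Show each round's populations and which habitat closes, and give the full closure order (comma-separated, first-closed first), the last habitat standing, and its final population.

Round 1: Cedarfen=8 Elkhorn=6 Ironridge=9 Juniper=12 → close Cedarfen (overflow 3)
  8÷3 = 2 each, +1 to first 2
Round 2: Elkhorn=9 Ironridge=12 Juniper=14 → close Ironridge (overflow 0)
  12÷2 = 6 each, +1 to first 0
Round 3: Elkhorn=15 Juniper=20 → close Juniper (overflow 6)
  20÷1 = 20 each, +1 to first 0

Closure order: Cedarfen, Ironridge, Juniper
Last habitat: Elkhorn with 35 animals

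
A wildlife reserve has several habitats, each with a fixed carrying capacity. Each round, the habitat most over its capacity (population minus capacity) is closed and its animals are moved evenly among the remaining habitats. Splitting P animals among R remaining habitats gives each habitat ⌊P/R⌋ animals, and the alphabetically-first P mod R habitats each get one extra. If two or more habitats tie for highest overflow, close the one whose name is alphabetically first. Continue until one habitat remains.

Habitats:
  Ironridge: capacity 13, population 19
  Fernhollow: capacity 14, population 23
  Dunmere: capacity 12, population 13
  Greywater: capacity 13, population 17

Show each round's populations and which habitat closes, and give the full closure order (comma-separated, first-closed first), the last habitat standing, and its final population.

Closure order: Fernhollow, Ironridge, Greywater
Last habitat: Dunmere with 72 animals

Round 1: Dunmere=13 Fernhollow=23 Greywater=17 Ironridge=19 → close Fernhollow (overflow 9)
  23÷3 = 7 each, +1 to first 2
Round 2: Dunmere=21 Greywater=25 Ironridge=26 → close Ironridge (overflow 13)
  26÷2 = 13 each, +1 to first 0
Round 3: Dunmere=34 Greywater=38 → close Greywater (overflow 25)
  38÷1 = 38 each, +1 to first 0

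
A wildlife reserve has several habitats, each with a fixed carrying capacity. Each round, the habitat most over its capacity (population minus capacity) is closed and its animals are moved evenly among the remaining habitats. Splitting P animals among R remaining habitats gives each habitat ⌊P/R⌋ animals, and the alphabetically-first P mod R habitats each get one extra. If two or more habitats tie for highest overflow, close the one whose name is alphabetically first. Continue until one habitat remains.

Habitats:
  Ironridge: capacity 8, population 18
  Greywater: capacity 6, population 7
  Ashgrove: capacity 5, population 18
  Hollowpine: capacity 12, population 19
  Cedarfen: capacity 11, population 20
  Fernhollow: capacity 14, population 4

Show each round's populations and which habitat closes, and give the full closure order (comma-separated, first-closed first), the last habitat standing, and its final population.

Round 1: Ashgrove=18 Cedarfen=20 Fernhollow=4 Greywater=7 Hollowpine=19 Ironridge=18 → close Ashgrove (overflow 13)
  18÷5 = 3 each, +1 to first 3
Round 2: Cedarfen=24 Fernhollow=8 Greywater=11 Hollowpine=22 Ironridge=21 → close Cedarfen (overflow 13)
  24÷4 = 6 each, +1 to first 0
Round 3: Fernhollow=14 Greywater=17 Hollowpine=28 Ironridge=27 → close Ironridge (overflow 19)
  27÷3 = 9 each, +1 to first 0
Round 4: Fernhollow=23 Greywater=26 Hollowpine=37 → close Hollowpine (overflow 25)
  37÷2 = 18 each, +1 to first 1
Round 5: Fernhollow=42 Greywater=44 → close Greywater (overflow 38)
  44÷1 = 44 each, +1 to first 0

Closure order: Ashgrove, Cedarfen, Ironridge, Hollowpine, Greywater
Last habitat: Fernhollow with 86 animals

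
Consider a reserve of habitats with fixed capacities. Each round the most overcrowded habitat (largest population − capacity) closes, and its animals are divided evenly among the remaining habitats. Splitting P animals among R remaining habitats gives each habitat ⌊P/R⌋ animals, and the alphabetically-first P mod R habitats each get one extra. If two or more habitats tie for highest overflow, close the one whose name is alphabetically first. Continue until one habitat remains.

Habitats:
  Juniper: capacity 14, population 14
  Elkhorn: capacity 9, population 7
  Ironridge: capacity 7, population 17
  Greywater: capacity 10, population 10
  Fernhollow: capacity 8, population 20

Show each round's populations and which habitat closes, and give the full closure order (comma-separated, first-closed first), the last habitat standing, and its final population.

Round 1: Elkhorn=7 Fernhollow=20 Greywater=10 Ironridge=17 Juniper=14 → close Fernhollow (overflow 12)
  20÷4 = 5 each, +1 to first 0
Round 2: Elkhorn=12 Greywater=15 Ironridge=22 Juniper=19 → close Ironridge (overflow 15)
  22÷3 = 7 each, +1 to first 1
Round 3: Elkhorn=20 Greywater=22 Juniper=26 → close Greywater (overflow 12)
  22÷2 = 11 each, +1 to first 0
Round 4: Elkhorn=31 Juniper=37 → close Juniper (overflow 23)
  37÷1 = 37 each, +1 to first 0

Closure order: Fernhollow, Ironridge, Greywater, Juniper
Last habitat: Elkhorn with 68 animals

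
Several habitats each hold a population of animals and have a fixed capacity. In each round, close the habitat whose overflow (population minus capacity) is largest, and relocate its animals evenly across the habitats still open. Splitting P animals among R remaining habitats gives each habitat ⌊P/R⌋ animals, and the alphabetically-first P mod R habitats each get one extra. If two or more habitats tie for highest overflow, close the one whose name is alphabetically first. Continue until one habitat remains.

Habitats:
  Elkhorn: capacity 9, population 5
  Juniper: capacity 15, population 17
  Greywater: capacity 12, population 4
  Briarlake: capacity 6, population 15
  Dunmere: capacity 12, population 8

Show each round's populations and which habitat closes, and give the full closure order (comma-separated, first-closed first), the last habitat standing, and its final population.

Closure order: Briarlake, Juniper, Dunmere, Elkhorn
Last habitat: Greywater with 49 animals

Round 1: Briarlake=15 Dunmere=8 Elkhorn=5 Greywater=4 Juniper=17 → close Briarlake (overflow 9)
  15÷4 = 3 each, +1 to first 3
Round 2: Dunmere=12 Elkhorn=9 Greywater=8 Juniper=20 → close Juniper (overflow 5)
  20÷3 = 6 each, +1 to first 2
Round 3: Dunmere=19 Elkhorn=16 Greywater=14 → close Dunmere (overflow 7)
  19÷2 = 9 each, +1 to first 1
Round 4: Elkhorn=26 Greywater=23 → close Elkhorn (overflow 17)
  26÷1 = 26 each, +1 to first 0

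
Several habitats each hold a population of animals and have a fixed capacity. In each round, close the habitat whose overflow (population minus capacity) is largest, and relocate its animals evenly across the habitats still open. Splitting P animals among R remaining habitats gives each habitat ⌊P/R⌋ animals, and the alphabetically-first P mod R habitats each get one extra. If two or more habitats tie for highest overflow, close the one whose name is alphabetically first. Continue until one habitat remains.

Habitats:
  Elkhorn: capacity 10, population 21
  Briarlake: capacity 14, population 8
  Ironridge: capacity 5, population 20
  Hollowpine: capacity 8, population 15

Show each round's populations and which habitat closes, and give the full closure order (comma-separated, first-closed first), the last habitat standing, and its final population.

Round 1: Briarlake=8 Elkhorn=21 Hollowpine=15 Ironridge=20 → close Ironridge (overflow 15)
  20÷3 = 6 each, +1 to first 2
Round 2: Briarlake=15 Elkhorn=28 Hollowpine=21 → close Elkhorn (overflow 18)
  28÷2 = 14 each, +1 to first 0
Round 3: Briarlake=29 Hollowpine=35 → close Hollowpine (overflow 27)
  35÷1 = 35 each, +1 to first 0

Closure order: Ironridge, Elkhorn, Hollowpine
Last habitat: Briarlake with 64 animals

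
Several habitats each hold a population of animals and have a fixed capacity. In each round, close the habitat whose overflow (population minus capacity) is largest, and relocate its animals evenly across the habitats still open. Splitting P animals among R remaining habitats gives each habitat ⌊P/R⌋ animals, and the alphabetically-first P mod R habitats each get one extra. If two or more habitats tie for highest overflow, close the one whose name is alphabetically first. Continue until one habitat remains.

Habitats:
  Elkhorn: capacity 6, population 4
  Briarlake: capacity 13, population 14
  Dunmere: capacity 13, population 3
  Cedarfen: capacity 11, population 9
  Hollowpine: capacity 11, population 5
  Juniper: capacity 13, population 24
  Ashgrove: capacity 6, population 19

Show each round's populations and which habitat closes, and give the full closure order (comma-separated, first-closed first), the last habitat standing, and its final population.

Closure order: Ashgrove, Juniper, Briarlake, Cedarfen, Elkhorn, Hollowpine
Last habitat: Dunmere with 78 animals

Round 1: Ashgrove=19 Briarlake=14 Cedarfen=9 Dunmere=3 Elkhorn=4 Hollowpine=5 Juniper=24 → close Ashgrove (overflow 13)
  19÷6 = 3 each, +1 to first 1
Round 2: Briarlake=18 Cedarfen=12 Dunmere=6 Elkhorn=7 Hollowpine=8 Juniper=27 → close Juniper (overflow 14)
  27÷5 = 5 each, +1 to first 2
Round 3: Briarlake=24 Cedarfen=18 Dunmere=11 Elkhorn=12 Hollowpine=13 → close Briarlake (overflow 11)
  24÷4 = 6 each, +1 to first 0
Round 4: Cedarfen=24 Dunmere=17 Elkhorn=18 Hollowpine=19 → close Cedarfen (overflow 13)
  24÷3 = 8 each, +1 to first 0
Round 5: Dunmere=25 Elkhorn=26 Hollowpine=27 → close Elkhorn (overflow 20)
  26÷2 = 13 each, +1 to first 0
Round 6: Dunmere=38 Hollowpine=40 → close Hollowpine (overflow 29)
  40÷1 = 40 each, +1 to first 0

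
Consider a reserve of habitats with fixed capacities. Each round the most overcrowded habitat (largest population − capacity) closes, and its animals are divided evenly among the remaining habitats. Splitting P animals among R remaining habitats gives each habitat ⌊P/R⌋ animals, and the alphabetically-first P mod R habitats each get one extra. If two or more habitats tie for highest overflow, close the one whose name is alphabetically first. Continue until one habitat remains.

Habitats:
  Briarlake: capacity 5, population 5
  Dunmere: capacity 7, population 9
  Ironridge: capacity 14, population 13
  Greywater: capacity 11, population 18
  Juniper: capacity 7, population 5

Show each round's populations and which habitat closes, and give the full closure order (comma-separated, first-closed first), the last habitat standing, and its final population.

Closure order: Greywater, Dunmere, Briarlake, Ironridge
Last habitat: Juniper with 50 animals

Round 1: Briarlake=5 Dunmere=9 Greywater=18 Ironridge=13 Juniper=5 → close Greywater (overflow 7)
  18÷4 = 4 each, +1 to first 2
Round 2: Briarlake=10 Dunmere=14 Ironridge=17 Juniper=9 → close Dunmere (overflow 7)
  14÷3 = 4 each, +1 to first 2
Round 3: Briarlake=15 Ironridge=22 Juniper=13 → close Briarlake (overflow 10)
  15÷2 = 7 each, +1 to first 1
Round 4: Ironridge=30 Juniper=20 → close Ironridge (overflow 16)
  30÷1 = 30 each, +1 to first 0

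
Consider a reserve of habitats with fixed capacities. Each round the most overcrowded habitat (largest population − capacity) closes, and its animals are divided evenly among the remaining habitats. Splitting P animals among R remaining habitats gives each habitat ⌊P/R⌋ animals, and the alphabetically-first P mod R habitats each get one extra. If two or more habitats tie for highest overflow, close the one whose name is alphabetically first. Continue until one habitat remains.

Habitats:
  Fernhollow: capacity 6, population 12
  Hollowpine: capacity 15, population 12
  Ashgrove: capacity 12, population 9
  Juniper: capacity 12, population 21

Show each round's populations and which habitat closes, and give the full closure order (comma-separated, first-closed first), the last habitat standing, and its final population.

Closure order: Juniper, Fernhollow, Ashgrove
Last habitat: Hollowpine with 54 animals

Round 1: Ashgrove=9 Fernhollow=12 Hollowpine=12 Juniper=21 → close Juniper (overflow 9)
  21÷3 = 7 each, +1 to first 0
Round 2: Ashgrove=16 Fernhollow=19 Hollowpine=19 → close Fernhollow (overflow 13)
  19÷2 = 9 each, +1 to first 1
Round 3: Ashgrove=26 Hollowpine=28 → close Ashgrove (overflow 14)
  26÷1 = 26 each, +1 to first 0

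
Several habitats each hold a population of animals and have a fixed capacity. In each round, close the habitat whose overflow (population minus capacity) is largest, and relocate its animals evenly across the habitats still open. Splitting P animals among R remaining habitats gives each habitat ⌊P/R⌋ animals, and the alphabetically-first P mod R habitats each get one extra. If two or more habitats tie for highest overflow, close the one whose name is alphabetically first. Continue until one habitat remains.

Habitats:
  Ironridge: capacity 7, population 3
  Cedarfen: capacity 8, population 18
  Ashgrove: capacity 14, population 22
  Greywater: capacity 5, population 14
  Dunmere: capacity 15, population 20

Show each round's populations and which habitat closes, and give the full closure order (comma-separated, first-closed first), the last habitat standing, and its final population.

Closure order: Cedarfen, Ashgrove, Greywater, Dunmere
Last habitat: Ironridge with 77 animals

Round 1: Ashgrove=22 Cedarfen=18 Dunmere=20 Greywater=14 Ironridge=3 → close Cedarfen (overflow 10)
  18÷4 = 4 each, +1 to first 2
Round 2: Ashgrove=27 Dunmere=25 Greywater=18 Ironridge=7 → close Ashgrove (overflow 13)
  27÷3 = 9 each, +1 to first 0
Round 3: Dunmere=34 Greywater=27 Ironridge=16 → close Greywater (overflow 22)
  27÷2 = 13 each, +1 to first 1
Round 4: Dunmere=48 Ironridge=29 → close Dunmere (overflow 33)
  48÷1 = 48 each, +1 to first 0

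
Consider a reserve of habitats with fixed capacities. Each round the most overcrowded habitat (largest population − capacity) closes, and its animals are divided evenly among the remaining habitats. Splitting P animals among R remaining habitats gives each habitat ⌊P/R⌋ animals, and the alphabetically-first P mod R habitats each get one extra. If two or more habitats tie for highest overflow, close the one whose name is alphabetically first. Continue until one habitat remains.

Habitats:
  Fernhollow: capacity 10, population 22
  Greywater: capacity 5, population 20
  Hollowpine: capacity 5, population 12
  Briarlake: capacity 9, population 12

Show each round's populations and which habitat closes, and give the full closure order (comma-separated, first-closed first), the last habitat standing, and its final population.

Round 1: Briarlake=12 Fernhollow=22 Greywater=20 Hollowpine=12 → close Greywater (overflow 15)
  20÷3 = 6 each, +1 to first 2
Round 2: Briarlake=19 Fernhollow=29 Hollowpine=18 → close Fernhollow (overflow 19)
  29÷2 = 14 each, +1 to first 1
Round 3: Briarlake=34 Hollowpine=32 → close Hollowpine (overflow 27)
  32÷1 = 32 each, +1 to first 0

Closure order: Greywater, Fernhollow, Hollowpine
Last habitat: Briarlake with 66 animals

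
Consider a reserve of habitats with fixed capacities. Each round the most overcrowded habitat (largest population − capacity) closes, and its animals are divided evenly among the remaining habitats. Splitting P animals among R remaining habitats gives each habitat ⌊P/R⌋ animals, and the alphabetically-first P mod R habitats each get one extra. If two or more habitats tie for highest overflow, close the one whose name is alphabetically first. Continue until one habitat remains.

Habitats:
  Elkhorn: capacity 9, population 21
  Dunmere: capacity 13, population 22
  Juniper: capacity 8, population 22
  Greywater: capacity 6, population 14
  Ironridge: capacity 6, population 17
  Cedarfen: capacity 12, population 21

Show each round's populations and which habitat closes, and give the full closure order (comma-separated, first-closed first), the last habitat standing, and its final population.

Closure order: Juniper, Elkhorn, Cedarfen, Ironridge, Dunmere
Last habitat: Greywater with 117 animals

Round 1: Cedarfen=21 Dunmere=22 Elkhorn=21 Greywater=14 Ironridge=17 Juniper=22 → close Juniper (overflow 14)
  22÷5 = 4 each, +1 to first 2
Round 2: Cedarfen=26 Dunmere=27 Elkhorn=25 Greywater=18 Ironridge=21 → close Elkhorn (overflow 16)
  25÷4 = 6 each, +1 to first 1
Round 3: Cedarfen=33 Dunmere=33 Greywater=24 Ironridge=27 → close Cedarfen (overflow 21)
  33÷3 = 11 each, +1 to first 0
Round 4: Dunmere=44 Greywater=35 Ironridge=38 → close Ironridge (overflow 32)
  38÷2 = 19 each, +1 to first 0
Round 5: Dunmere=63 Greywater=54 → close Dunmere (overflow 50)
  63÷1 = 63 each, +1 to first 0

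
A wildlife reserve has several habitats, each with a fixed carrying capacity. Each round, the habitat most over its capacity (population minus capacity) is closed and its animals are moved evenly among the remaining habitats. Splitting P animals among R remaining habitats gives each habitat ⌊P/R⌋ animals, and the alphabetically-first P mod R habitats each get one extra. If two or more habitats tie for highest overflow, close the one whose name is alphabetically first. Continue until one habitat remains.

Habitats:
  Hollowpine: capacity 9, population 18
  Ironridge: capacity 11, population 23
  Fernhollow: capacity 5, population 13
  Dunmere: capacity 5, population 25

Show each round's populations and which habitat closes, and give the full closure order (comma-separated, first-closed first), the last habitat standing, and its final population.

Round 1: Dunmere=25 Fernhollow=13 Hollowpine=18 Ironridge=23 → close Dunmere (overflow 20)
  25÷3 = 8 each, +1 to first 1
Round 2: Fernhollow=22 Hollowpine=26 Ironridge=31 → close Ironridge (overflow 20)
  31÷2 = 15 each, +1 to first 1
Round 3: Fernhollow=38 Hollowpine=41 → close Fernhollow (overflow 33)
  38÷1 = 38 each, +1 to first 0

Closure order: Dunmere, Ironridge, Fernhollow
Last habitat: Hollowpine with 79 animals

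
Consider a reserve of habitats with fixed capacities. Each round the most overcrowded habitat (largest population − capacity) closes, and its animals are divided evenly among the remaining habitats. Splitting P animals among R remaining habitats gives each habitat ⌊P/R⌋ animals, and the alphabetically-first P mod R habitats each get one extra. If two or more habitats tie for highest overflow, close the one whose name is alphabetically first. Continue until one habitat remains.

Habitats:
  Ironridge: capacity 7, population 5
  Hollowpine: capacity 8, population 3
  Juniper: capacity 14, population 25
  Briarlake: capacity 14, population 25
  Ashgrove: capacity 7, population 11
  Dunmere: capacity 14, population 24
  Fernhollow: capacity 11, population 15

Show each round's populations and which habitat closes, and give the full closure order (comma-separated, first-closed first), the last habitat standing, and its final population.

Round 1: Ashgrove=11 Briarlake=25 Dunmere=24 Fernhollow=15 Hollowpine=3 Ironridge=5 Juniper=25 → close Briarlake (overflow 11)
  25÷6 = 4 each, +1 to first 1
Round 2: Ashgrove=16 Dunmere=28 Fernhollow=19 Hollowpine=7 Ironridge=9 Juniper=29 → close Juniper (overflow 15)
  29÷5 = 5 each, +1 to first 4
Round 3: Ashgrove=22 Dunmere=34 Fernhollow=25 Hollowpine=13 Ironridge=14 → close Dunmere (overflow 20)
  34÷4 = 8 each, +1 to first 2
Round 4: Ashgrove=31 Fernhollow=34 Hollowpine=21 Ironridge=22 → close Ashgrove (overflow 24)
  31÷3 = 10 each, +1 to first 1
Round 5: Fernhollow=45 Hollowpine=31 Ironridge=32 → close Fernhollow (overflow 34)
  45÷2 = 22 each, +1 to first 1
Round 6: Hollowpine=54 Ironridge=54 → close Ironridge (overflow 47)
  54÷1 = 54 each, +1 to first 0

Closure order: Briarlake, Juniper, Dunmere, Ashgrove, Fernhollow, Ironridge
Last habitat: Hollowpine with 108 animals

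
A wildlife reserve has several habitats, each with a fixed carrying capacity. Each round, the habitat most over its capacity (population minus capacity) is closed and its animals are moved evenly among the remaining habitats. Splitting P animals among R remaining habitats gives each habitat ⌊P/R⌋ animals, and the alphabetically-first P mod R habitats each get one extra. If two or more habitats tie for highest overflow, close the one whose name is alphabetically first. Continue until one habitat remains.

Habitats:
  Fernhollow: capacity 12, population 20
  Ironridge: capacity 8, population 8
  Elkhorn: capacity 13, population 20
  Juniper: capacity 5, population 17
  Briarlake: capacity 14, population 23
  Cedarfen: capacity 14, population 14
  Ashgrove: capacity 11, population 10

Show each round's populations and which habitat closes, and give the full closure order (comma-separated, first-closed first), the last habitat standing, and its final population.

Round 1: Ashgrove=10 Briarlake=23 Cedarfen=14 Elkhorn=20 Fernhollow=20 Ironridge=8 Juniper=17 → close Juniper (overflow 12)
  17÷6 = 2 each, +1 to first 5
Round 2: Ashgrove=13 Briarlake=26 Cedarfen=17 Elkhorn=23 Fernhollow=23 Ironridge=10 → close Briarlake (overflow 12)
  26÷5 = 5 each, +1 to first 1
Round 3: Ashgrove=19 Cedarfen=22 Elkhorn=28 Fernhollow=28 Ironridge=15 → close Fernhollow (overflow 16)
  28÷4 = 7 each, +1 to first 0
Round 4: Ashgrove=26 Cedarfen=29 Elkhorn=35 Ironridge=22 → close Elkhorn (overflow 22)
  35÷3 = 11 each, +1 to first 2
Round 5: Ashgrove=38 Cedarfen=41 Ironridge=33 → close Ashgrove (overflow 27)
  38÷2 = 19 each, +1 to first 0
Round 6: Cedarfen=60 Ironridge=52 → close Cedarfen (overflow 46)
  60÷1 = 60 each, +1 to first 0

Closure order: Juniper, Briarlake, Fernhollow, Elkhorn, Ashgrove, Cedarfen
Last habitat: Ironridge with 112 animals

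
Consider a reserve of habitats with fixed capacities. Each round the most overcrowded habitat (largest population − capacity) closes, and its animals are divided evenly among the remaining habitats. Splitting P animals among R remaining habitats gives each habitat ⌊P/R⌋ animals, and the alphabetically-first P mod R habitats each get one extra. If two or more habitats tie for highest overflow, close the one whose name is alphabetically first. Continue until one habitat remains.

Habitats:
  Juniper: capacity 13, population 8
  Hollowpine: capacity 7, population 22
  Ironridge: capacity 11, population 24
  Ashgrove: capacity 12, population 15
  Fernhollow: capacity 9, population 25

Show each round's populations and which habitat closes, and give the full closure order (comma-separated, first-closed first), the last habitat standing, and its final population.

Closure order: Fernhollow, Hollowpine, Ironridge, Ashgrove
Last habitat: Juniper with 94 animals

Round 1: Ashgrove=15 Fernhollow=25 Hollowpine=22 Ironridge=24 Juniper=8 → close Fernhollow (overflow 16)
  25÷4 = 6 each, +1 to first 1
Round 2: Ashgrove=22 Hollowpine=28 Ironridge=30 Juniper=14 → close Hollowpine (overflow 21)
  28÷3 = 9 each, +1 to first 1
Round 3: Ashgrove=32 Ironridge=39 Juniper=23 → close Ironridge (overflow 28)
  39÷2 = 19 each, +1 to first 1
Round 4: Ashgrove=52 Juniper=42 → close Ashgrove (overflow 40)
  52÷1 = 52 each, +1 to first 0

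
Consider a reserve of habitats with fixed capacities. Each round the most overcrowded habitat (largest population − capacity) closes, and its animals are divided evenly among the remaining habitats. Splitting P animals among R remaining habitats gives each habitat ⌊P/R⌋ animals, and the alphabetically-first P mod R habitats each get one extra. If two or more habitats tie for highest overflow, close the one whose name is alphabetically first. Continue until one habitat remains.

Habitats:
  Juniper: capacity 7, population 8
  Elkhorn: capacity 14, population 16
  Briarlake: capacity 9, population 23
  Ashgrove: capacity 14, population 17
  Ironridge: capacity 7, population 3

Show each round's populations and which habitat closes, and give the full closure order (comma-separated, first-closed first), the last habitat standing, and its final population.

Round 1: Ashgrove=17 Briarlake=23 Elkhorn=16 Ironridge=3 Juniper=8 → close Briarlake (overflow 14)
  23÷4 = 5 each, +1 to first 3
Round 2: Ashgrove=23 Elkhorn=22 Ironridge=9 Juniper=13 → close Ashgrove (overflow 9)
  23÷3 = 7 each, +1 to first 2
Round 3: Elkhorn=30 Ironridge=17 Juniper=20 → close Elkhorn (overflow 16)
  30÷2 = 15 each, +1 to first 0
Round 4: Ironridge=32 Juniper=35 → close Juniper (overflow 28)
  35÷1 = 35 each, +1 to first 0

Closure order: Briarlake, Ashgrove, Elkhorn, Juniper
Last habitat: Ironridge with 67 animals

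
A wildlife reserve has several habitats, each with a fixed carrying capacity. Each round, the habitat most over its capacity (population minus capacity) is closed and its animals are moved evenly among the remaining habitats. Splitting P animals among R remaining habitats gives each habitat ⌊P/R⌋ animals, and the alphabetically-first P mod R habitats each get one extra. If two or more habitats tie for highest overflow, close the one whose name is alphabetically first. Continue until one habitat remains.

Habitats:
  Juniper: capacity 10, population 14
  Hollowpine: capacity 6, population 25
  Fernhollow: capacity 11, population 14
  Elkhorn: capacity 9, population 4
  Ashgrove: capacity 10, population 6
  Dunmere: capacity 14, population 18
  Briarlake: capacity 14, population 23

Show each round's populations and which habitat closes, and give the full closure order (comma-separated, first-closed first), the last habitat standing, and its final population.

Closure order: Hollowpine, Briarlake, Dunmere, Juniper, Fernhollow, Ashgrove
Last habitat: Elkhorn with 104 animals

Round 1: Ashgrove=6 Briarlake=23 Dunmere=18 Elkhorn=4 Fernhollow=14 Hollowpine=25 Juniper=14 → close Hollowpine (overflow 19)
  25÷6 = 4 each, +1 to first 1
Round 2: Ashgrove=11 Briarlake=27 Dunmere=22 Elkhorn=8 Fernhollow=18 Juniper=18 → close Briarlake (overflow 13)
  27÷5 = 5 each, +1 to first 2
Round 3: Ashgrove=17 Dunmere=28 Elkhorn=13 Fernhollow=23 Juniper=23 → close Dunmere (overflow 14)
  28÷4 = 7 each, +1 to first 0
Round 4: Ashgrove=24 Elkhorn=20 Fernhollow=30 Juniper=30 → close Juniper (overflow 20)
  30÷3 = 10 each, +1 to first 0
Round 5: Ashgrove=34 Elkhorn=30 Fernhollow=40 → close Fernhollow (overflow 29)
  40÷2 = 20 each, +1 to first 0
Round 6: Ashgrove=54 Elkhorn=50 → close Ashgrove (overflow 44)
  54÷1 = 54 each, +1 to first 0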